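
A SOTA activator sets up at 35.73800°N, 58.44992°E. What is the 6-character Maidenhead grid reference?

LM95fr

Shift to the Maidenhead origin (180°W, 90°S): lon 238.4499, lat 125.7380.
Field: 238.4499/20 → 11 → L, 125.7380/10 → 12 → M; chars LM.
Square: 18.4499/2 → 9, 5.7380/1 → 5; chars 95.
Subsquare: 0.4499/0.0833333 → 5 → f, 0.7380/0.0416667 → 17 → r; chars fr.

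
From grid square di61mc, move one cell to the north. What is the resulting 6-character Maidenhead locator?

DI61md

Latitude subsquare c = 2; +1 → 3 = d.
The longitude characters are unchanged.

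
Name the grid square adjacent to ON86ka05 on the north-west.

ON86ja96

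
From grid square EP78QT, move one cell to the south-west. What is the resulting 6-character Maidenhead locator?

EP78ps

Longitude subsquare q = 16; −1 → 15 = p.
Latitude subsquare t = 19; −1 → 18 = s.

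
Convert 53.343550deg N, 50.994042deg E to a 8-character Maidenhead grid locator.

Add 180° to longitude and 90° to latitude: 230.99404, 143.34355.
Field: lon ⌊230.99404/20⌋ = 11 → L; lat ⌊143.34355/10⌋ = 14 → O.
Square: lon ⌊10.99404/2⌋ = 5; lat ⌊3.34355/1⌋ = 3.
Subsquare: lon ⌊0.99404/0.0833333⌋ = 11 → l; lat ⌊0.34355/0.0416667⌋ = 8 → i.
Extended square: lon ⌊0.07738/0.00833333⌋ = 9; lat ⌊0.01022/0.00416667⌋ = 2.

LO53li92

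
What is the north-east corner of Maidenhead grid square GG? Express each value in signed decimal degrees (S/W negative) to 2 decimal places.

Field G=6, G=6: +6·20° lon, +6·10° lat → SW at lon -60°, lat -30°.
Cell spans 20° lon × 10° lat. NE corner is SW corner plus one full cell.
latitude -20.00, longitude -40.00.

-20.00, -40.00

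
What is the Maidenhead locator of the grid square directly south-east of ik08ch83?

IK08ch92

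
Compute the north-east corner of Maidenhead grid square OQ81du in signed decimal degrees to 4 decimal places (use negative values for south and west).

71.8750, 116.3333

Field O=14, Q=16: +14·20° lon, +16·10° lat → SW at lon 100°, lat 70°.
Square 8, 1: +8·2° lon, +1·1° lat → SW at lon 116°, lat 71°.
Subsquare d=3, u=20: +3·0.0833333° lon, +20·0.0416667° lat → SW at lon 116.25°, lat 71.8333°.
Cell spans 0.0833333° lon × 0.0416667° lat. NE corner is SW corner plus one full cell.
latitude 71.8750, longitude 116.3333.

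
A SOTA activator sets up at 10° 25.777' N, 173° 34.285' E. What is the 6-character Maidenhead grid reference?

RK60sk

Add 180° to longitude and 90° to latitude: 353.5714, 100.4296.
Field: 353.5714/20 → 17 → R, 100.4296/10 → 10 → K; chars RK.
Square: 13.5714/2 → 6, 0.4296/1 → 0; chars 60.
Subsquare: 1.5714/0.0833333 → 18 → s, 0.4296/0.0416667 → 10 → k; chars sk.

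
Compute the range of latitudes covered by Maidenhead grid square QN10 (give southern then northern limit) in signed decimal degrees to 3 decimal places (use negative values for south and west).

40.000, 41.000

Field Q=16, N=13: +16·20° lon, +13·10° lat → SW at lon 140°, lat 40°.
Square 1, 0: +1·2° lon, +0·1° lat → SW at lon 142°, lat 40°.
Cell spans 2° lon × 1° lat.
south 40.000, north 41.000.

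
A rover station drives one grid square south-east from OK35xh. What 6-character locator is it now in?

Longitude subsquare x = 23; +1 → 24, wraps to 0 = a, carry into square.
Longitude square 3; +1 → 4.
Latitude subsquare h = 7; −1 → 6 = g.

OK45ag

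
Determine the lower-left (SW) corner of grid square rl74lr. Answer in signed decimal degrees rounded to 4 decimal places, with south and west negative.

24.7083, 174.9167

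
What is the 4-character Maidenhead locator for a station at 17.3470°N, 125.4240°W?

CK77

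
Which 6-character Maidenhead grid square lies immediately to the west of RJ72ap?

RJ62xp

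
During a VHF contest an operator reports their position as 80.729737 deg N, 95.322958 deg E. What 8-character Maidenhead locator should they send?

NR70pr85

Offset from 180°W / 90°S: lon 275.32296°, lat 170.72974°.
Field (20°×10°, letters A–R): lon ⌊275.32296/20⌋ = 13 → N; lat ⌊170.72974/10⌋ = 17 → R.
Square (2°×1°, digits 0–9): lon ⌊15.32296/2⌋ = 7; lat ⌊0.72974/1⌋ = 0.
Subsquare (5′×2.5′, letters a–x): lon ⌊1.32296/0.0833333⌋ = 15 → p; lat ⌊0.72974/0.0416667⌋ = 17 → r.
Extended square (30″×15″, digits 0–9): lon ⌊0.07296/0.00833333⌋ = 8; lat ⌊0.02140/0.00416667⌋ = 5.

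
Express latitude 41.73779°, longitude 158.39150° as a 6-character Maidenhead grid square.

QN91er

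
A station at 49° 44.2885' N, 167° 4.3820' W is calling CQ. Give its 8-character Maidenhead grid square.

Shift to the Maidenhead origin (180°W, 90°S): lon 12.92697, lat 139.73814.
Field: 12.92697/20 → 0 → A, 139.73814/10 → 13 → N; chars AN.
Square: 12.92697/2 → 6, 9.73814/1 → 9; chars 69.
Subsquare: 0.92697/0.0833333 → 11 → l, 0.73814/0.0416667 → 17 → r; chars lr.
Extended square: 0.01030/0.00833333 → 1, 0.02981/0.00416667 → 7; chars 17.

AN69lr17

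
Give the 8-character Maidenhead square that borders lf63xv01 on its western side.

Longitude extended square 0; −1 → -1, wraps to 9, carry into subsquare.
Longitude subsquare x = 23; −1 → 22 = w.
The latitude characters are unchanged.

LF63wv91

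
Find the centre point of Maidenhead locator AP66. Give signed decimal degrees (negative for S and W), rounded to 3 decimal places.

66.500, -167.000

Field A=0, P=15: +0·20° lon, +15·10° lat → SW at lon -180°, lat 60°.
Square 6, 6: +6·2° lon, +6·1° lat → SW at lon -168°, lat 66°.
Cell spans 2° lon × 1° lat. Centre is SW corner plus half of each.
latitude 66.500, longitude -167.000.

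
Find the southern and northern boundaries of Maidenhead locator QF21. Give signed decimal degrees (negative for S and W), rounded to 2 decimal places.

-39.00, -38.00

Field Q=16, F=5: +16·20° lon, +5·10° lat → SW at lon 140°, lat -40°.
Square 2, 1: +2·2° lon, +1·1° lat → SW at lon 144°, lat -39°.
Cell spans 2° lon × 1° lat.
south -39.00, north -38.00.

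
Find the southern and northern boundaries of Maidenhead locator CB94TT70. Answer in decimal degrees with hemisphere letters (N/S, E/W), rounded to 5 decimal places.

Field C=2, B=1: +2·20° lon, +1·10° lat → SW at lon -140°, lat -80°.
Square 9, 4: +9·2° lon, +4·1° lat → SW at lon -122°, lat -76°.
Subsquare t=19, t=19: +19·0.0833333° lon, +19·0.0416667° lat → SW at lon -120.417°, lat -75.2083°.
Extended square 7, 0: +7·0.00833333° lon, +0·0.00416667° lat → SW at lon -120.358°, lat -75.2083°.
Cell spans 0.00833333° lon × 0.00416667° lat.
south 75.20833° S, north 75.20417° S.

75.20833° S, 75.20417° S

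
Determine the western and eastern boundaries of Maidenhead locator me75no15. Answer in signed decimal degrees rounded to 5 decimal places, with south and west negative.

Field M=12, E=4: +12·20° lon, +4·10° lat → SW at lon 60°, lat -50°.
Square 7, 5: +7·2° lon, +5·1° lat → SW at lon 74°, lat -45°.
Subsquare n=13, o=14: +13·0.0833333° lon, +14·0.0416667° lat → SW at lon 75.0833°, lat -44.4167°.
Extended square 1, 5: +1·0.00833333° lon, +5·0.00416667° lat → SW at lon 75.0917°, lat -44.3958°.
Cell spans 0.00833333° lon × 0.00416667° lat.
west 75.09167, east 75.10000.

75.09167, 75.10000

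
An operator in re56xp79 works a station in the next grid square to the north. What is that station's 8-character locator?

RE56xq70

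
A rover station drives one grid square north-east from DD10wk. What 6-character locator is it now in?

DD10xl

Longitude subsquare w = 22; +1 → 23 = x.
Latitude subsquare k = 10; +1 → 11 = l.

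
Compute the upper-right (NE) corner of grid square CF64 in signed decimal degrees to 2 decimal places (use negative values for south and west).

Field C=2, F=5: +2·20° lon, +5·10° lat → SW at lon -140°, lat -40°.
Square 6, 4: +6·2° lon, +4·1° lat → SW at lon -128°, lat -36°.
Cell spans 2° lon × 1° lat. NE corner is SW corner plus one full cell.
latitude -35.00, longitude -126.00.

-35.00, -126.00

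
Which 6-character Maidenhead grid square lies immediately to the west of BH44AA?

BH34xa

Longitude subsquare a = 0; −1 → -1, wraps to 23 = x, carry into square.
Longitude square 4; −1 → 3.
The latitude characters are unchanged.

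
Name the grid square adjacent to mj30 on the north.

Latitude square 0; +1 → 1.
The longitude characters are unchanged.

MJ31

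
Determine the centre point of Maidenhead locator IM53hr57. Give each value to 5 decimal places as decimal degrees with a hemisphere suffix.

33.73958° N, 9.37083° W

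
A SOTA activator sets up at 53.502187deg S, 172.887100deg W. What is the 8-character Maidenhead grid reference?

AD36nl39

Shift to the Maidenhead origin (180°W, 90°S): lon 7.11290, lat 36.49781.
Field: lon ⌊7.11290/20⌋ = 0 → A; lat ⌊36.49781/10⌋ = 3 → D.
Square: lon ⌊7.11290/2⌋ = 3; lat ⌊6.49781/1⌋ = 6.
Subsquare: lon ⌊1.11290/0.0833333⌋ = 13 → n; lat ⌊0.49781/0.0416667⌋ = 11 → l.
Extended square: lon ⌊0.02957/0.00833333⌋ = 3; lat ⌊0.03948/0.00416667⌋ = 9.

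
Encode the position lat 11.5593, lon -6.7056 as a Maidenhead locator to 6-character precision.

IK61pn

Add 180° to longitude and 90° to latitude: 173.2944, 101.5593.
Field: lon ⌊173.2944/20⌋ = 8 → I; lat ⌊101.5593/10⌋ = 10 → K.
Square: lon ⌊13.2944/2⌋ = 6; lat ⌊1.5593/1⌋ = 1.
Subsquare: lon ⌊1.2944/0.0833333⌋ = 15 → p; lat ⌊0.5593/0.0416667⌋ = 13 → n.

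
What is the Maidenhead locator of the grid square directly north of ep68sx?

Latitude subsquare x = 23; +1 → 24, wraps to 0 = a, carry into square.
Latitude square 8; +1 → 9.
The longitude characters are unchanged.

EP69sa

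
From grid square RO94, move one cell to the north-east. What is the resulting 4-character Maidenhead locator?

Longitude square 9; +1 → 10, wraps to 0, carry into field.
Longitude field R = 17; +1 → 18, wraps to 0 = A, wrapping around the antimeridian.
Latitude square 4; +1 → 5.

AO05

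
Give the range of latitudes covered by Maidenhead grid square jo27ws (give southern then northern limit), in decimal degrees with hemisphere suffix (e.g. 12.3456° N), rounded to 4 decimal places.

Field J=9, O=14: +9·20° lon, +14·10° lat → SW at lon 0°, lat 50°.
Square 2, 7: +2·2° lon, +7·1° lat → SW at lon 4°, lat 57°.
Subsquare w=22, s=18: +22·0.0833333° lon, +18·0.0416667° lat → SW at lon 5.83333°, lat 57.75°.
Cell spans 0.0833333° lon × 0.0416667° lat.
south 57.7500° N, north 57.7917° N.

57.7500° N, 57.7917° N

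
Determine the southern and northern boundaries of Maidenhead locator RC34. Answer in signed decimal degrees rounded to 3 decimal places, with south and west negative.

-66.000, -65.000

Field R=17, C=2: +17·20° lon, +2·10° lat → SW at lon 160°, lat -70°.
Square 3, 4: +3·2° lon, +4·1° lat → SW at lon 166°, lat -66°.
Cell spans 2° lon × 1° lat.
south -66.000, north -65.000.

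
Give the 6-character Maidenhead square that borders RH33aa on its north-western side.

RH23xb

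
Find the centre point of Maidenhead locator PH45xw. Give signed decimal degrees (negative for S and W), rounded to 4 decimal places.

-14.0625, 129.9583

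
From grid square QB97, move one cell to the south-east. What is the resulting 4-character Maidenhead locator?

RB06

Longitude square 9; +1 → 10, wraps to 0, carry into field.
Longitude field Q = 16; +1 → 17 = R.
Latitude square 7; −1 → 6.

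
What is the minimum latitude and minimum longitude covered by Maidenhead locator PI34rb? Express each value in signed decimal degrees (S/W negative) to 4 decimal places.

-5.9583, 127.4167

Field P=15, I=8: +15·20° lon, +8·10° lat → SW at lon 120°, lat -10°.
Square 3, 4: +3·2° lon, +4·1° lat → SW at lon 126°, lat -6°.
Subsquare r=17, b=1: +17·0.0833333° lon, +1·0.0416667° lat → SW at lon 127.417°, lat -5.95833°.
latitude -5.9583, longitude 127.4167.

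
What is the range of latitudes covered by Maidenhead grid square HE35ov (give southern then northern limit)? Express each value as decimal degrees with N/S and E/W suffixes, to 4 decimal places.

44.1250° S, 44.0833° S

Field H=7, E=4: +7·20° lon, +4·10° lat → SW at lon -40°, lat -50°.
Square 3, 5: +3·2° lon, +5·1° lat → SW at lon -34°, lat -45°.
Subsquare o=14, v=21: +14·0.0833333° lon, +21·0.0416667° lat → SW at lon -32.8333°, lat -44.125°.
Cell spans 0.0833333° lon × 0.0416667° lat.
south 44.1250° S, north 44.0833° S.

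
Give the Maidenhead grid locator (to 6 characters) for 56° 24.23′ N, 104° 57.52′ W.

DO76mj

Shift to the Maidenhead origin (180°W, 90°S): lon 75.0413, lat 146.4038.
Field (20°×10°, letters A–R): 75.0413/20 → 3 → D, 146.4038/10 → 14 → O; chars DO.
Square (2°×1°, digits 0–9): 15.0413/2 → 7, 6.4038/1 → 6; chars 76.
Subsquare (5′×2.5′, letters a–x): 1.0413/0.0833333 → 12 → m, 0.4038/0.0416667 → 9 → j; chars mj.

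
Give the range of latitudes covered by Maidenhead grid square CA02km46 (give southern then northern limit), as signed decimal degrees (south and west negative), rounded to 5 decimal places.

Field C=2, A=0: +2·20° lon, +0·10° lat → SW at lon -140°, lat -90°.
Square 0, 2: +0·2° lon, +2·1° lat → SW at lon -140°, lat -88°.
Subsquare k=10, m=12: +10·0.0833333° lon, +12·0.0416667° lat → SW at lon -139.167°, lat -87.5°.
Extended square 4, 6: +4·0.00833333° lon, +6·0.00416667° lat → SW at lon -139.133°, lat -87.475°.
Cell spans 0.00833333° lon × 0.00416667° lat.
south -87.47500, north -87.47083.

-87.47500, -87.47083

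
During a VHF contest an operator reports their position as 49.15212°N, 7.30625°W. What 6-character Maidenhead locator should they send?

Shift to the Maidenhead origin (180°W, 90°S): lon 172.6937, lat 139.1521.
Field: lon ⌊172.6937/20⌋ = 8 → I; lat ⌊139.1521/10⌋ = 13 → N.
Square: lon ⌊12.6937/2⌋ = 6; lat ⌊9.1521/1⌋ = 9.
Subsquare: lon ⌊0.6937/0.0833333⌋ = 8 → i; lat ⌊0.1521/0.0416667⌋ = 3 → d.

IN69id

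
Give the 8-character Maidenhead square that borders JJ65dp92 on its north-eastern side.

JJ65ep03

Longitude extended square 9; +1 → 10, wraps to 0, carry into subsquare.
Longitude subsquare d = 3; +1 → 4 = e.
Latitude extended square 2; +1 → 3.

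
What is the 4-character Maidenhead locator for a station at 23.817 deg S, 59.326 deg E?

Add 180° to longitude and 90° to latitude: 239.33, 66.18.
Field: lon ⌊239.33/20⌋ = 11 → L; lat ⌊66.18/10⌋ = 6 → G.
Square: lon ⌊19.33/2⌋ = 9; lat ⌊6.18/1⌋ = 6.

LG96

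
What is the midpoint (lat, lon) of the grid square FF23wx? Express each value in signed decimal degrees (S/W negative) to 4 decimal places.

-36.0208, -74.1250

Field F=5, F=5: +5·20° lon, +5·10° lat → SW at lon -80°, lat -40°.
Square 2, 3: +2·2° lon, +3·1° lat → SW at lon -76°, lat -37°.
Subsquare w=22, x=23: +22·0.0833333° lon, +23·0.0416667° lat → SW at lon -74.1667°, lat -36.0417°.
Cell spans 0.0833333° lon × 0.0416667° lat. Centre is SW corner plus half of each.
latitude -36.0208, longitude -74.1250.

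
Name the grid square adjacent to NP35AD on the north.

NP35ae

Latitude subsquare d = 3; +1 → 4 = e.
The longitude characters are unchanged.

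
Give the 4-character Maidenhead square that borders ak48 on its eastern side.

AK58

Longitude square 4; +1 → 5.
The latitude characters are unchanged.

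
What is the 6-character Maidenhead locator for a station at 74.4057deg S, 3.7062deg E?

Add 180° to longitude and 90° to latitude: 183.7062, 15.5943.
Field (20°×10°, letters A–R): lon ⌊183.7062/20⌋ = 9 → J; lat ⌊15.5943/10⌋ = 1 → B.
Square (2°×1°, digits 0–9): lon ⌊3.7062/2⌋ = 1; lat ⌊5.5943/1⌋ = 5.
Subsquare (5′×2.5′, letters a–x): lon ⌊1.7062/0.0833333⌋ = 20 → u; lat ⌊0.5943/0.0416667⌋ = 14 → o.

JB15uo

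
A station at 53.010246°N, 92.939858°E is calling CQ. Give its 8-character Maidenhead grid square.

Offset from 180°W / 90°S: lon 272.93986°, lat 143.01025°.
Field: lon ⌊272.93986/20⌋ = 13 → N; lat ⌊143.01025/10⌋ = 14 → O.
Square: lon ⌊12.93986/2⌋ = 6; lat ⌊3.01025/1⌋ = 3.
Subsquare: lon ⌊0.93986/0.0833333⌋ = 11 → l; lat ⌊0.01025/0.0416667⌋ = 0 → a.
Extended square: lon ⌊0.02319/0.00833333⌋ = 2; lat ⌊0.01025/0.00416667⌋ = 2.

NO63la22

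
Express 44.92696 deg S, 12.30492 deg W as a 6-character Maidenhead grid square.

IE35ub

Add 180° to longitude and 90° to latitude: 167.6951, 45.0730.
Field: 167.6951/20 → 8 → I, 45.0730/10 → 4 → E; chars IE.
Square: 7.6951/2 → 3, 5.0730/1 → 5; chars 35.
Subsquare: 1.6951/0.0833333 → 20 → u, 0.0730/0.0416667 → 1 → b; chars ub.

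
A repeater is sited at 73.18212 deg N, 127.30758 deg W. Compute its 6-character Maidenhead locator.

CQ63ie

Offset from 180°W / 90°S: lon 52.6924°, lat 163.1821°.
Field: 52.6924/20 → 2 → C, 163.1821/10 → 16 → Q; chars CQ.
Square: 12.6924/2 → 6, 3.1821/1 → 3; chars 63.
Subsquare: 0.6924/0.0833333 → 8 → i, 0.1821/0.0416667 → 4 → e; chars ie.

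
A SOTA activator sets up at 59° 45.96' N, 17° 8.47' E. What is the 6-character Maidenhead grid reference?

JO89ns

Add 180° to longitude and 90° to latitude: 197.1412, 149.7660.
Field: 197.1412/20 → 9 → J, 149.7660/10 → 14 → O; chars JO.
Square: 17.1412/2 → 8, 9.7660/1 → 9; chars 89.
Subsquare: 1.1412/0.0833333 → 13 → n, 0.7660/0.0416667 → 18 → s; chars ns.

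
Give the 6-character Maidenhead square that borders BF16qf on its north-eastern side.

BF16rg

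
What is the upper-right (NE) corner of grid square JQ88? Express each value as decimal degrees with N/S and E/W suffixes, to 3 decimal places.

79.000° N, 18.000° E

Field J=9, Q=16: +9·20° lon, +16·10° lat → SW at lon 0°, lat 70°.
Square 8, 8: +8·2° lon, +8·1° lat → SW at lon 16°, lat 78°.
Cell spans 2° lon × 1° lat. NE corner is SW corner plus one full cell.
latitude 79.000° N, longitude 18.000° E.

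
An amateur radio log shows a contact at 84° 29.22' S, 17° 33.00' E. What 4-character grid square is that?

JA85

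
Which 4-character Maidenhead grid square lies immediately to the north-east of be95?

Longitude square 9; +1 → 10, wraps to 0, carry into field.
Longitude field B = 1; +1 → 2 = C.
Latitude square 5; +1 → 6.

CE06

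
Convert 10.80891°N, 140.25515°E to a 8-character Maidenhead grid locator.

QK00dt04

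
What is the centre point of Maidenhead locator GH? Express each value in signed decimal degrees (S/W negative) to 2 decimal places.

-15.00, -50.00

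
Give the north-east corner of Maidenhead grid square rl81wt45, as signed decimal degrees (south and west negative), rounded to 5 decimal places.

21.81667, 177.87500

Field R=17, L=11: +17·20° lon, +11·10° lat → SW at lon 160°, lat 20°.
Square 8, 1: +8·2° lon, +1·1° lat → SW at lon 176°, lat 21°.
Subsquare w=22, t=19: +22·0.0833333° lon, +19·0.0416667° lat → SW at lon 177.833°, lat 21.7917°.
Extended square 4, 5: +4·0.00833333° lon, +5·0.00416667° lat → SW at lon 177.867°, lat 21.8125°.
Cell spans 0.00833333° lon × 0.00416667° lat. NE corner is SW corner plus one full cell.
latitude 21.81667, longitude 177.87500.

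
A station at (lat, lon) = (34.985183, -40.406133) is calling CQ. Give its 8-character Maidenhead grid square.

GM94tx16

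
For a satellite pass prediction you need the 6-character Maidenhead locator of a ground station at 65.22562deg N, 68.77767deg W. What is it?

Shift to the Maidenhead origin (180°W, 90°S): lon 111.2223, lat 155.2256.
Field: lon ⌊111.2223/20⌋ = 5 → F; lat ⌊155.2256/10⌋ = 15 → P.
Square: lon ⌊11.2223/2⌋ = 5; lat ⌊5.2256/1⌋ = 5.
Subsquare: lon ⌊1.2223/0.0833333⌋ = 14 → o; lat ⌊0.2256/0.0416667⌋ = 5 → f.

FP55of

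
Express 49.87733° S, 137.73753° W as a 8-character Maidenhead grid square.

Offset from 180°W / 90°S: lon 42.26247°, lat 40.12267°.
Field (20°×10°, letters A–R): 42.26247/20 → 2 → C, 40.12267/10 → 4 → E; chars CE.
Square (2°×1°, digits 0–9): 2.26247/2 → 1, 0.12267/1 → 0; chars 10.
Subsquare (5′×2.5′, letters a–x): 0.26247/0.0833333 → 3 → d, 0.12267/0.0416667 → 2 → c; chars dc.
Extended square (30″×15″, digits 0–9): 0.01247/0.00833333 → 1, 0.03934/0.00416667 → 9; chars 19.

CE10dc19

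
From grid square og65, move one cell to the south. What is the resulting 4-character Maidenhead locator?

OG64

Latitude square 5; −1 → 4.
The longitude characters are unchanged.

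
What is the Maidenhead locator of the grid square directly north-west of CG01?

BG92

Longitude square 0; −1 → -1, wraps to 9, carry into field.
Longitude field C = 2; −1 → 1 = B.
Latitude square 1; +1 → 2.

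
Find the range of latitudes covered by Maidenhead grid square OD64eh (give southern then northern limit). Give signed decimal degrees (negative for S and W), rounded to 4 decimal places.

-55.7083, -55.6667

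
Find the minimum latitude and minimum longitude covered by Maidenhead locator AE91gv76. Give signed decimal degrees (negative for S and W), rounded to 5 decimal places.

-48.10000, -161.44167

Field A=0, E=4: +0·20° lon, +4·10° lat → SW at lon -180°, lat -50°.
Square 9, 1: +9·2° lon, +1·1° lat → SW at lon -162°, lat -49°.
Subsquare g=6, v=21: +6·0.0833333° lon, +21·0.0416667° lat → SW at lon -161.5°, lat -48.125°.
Extended square 7, 6: +7·0.00833333° lon, +6·0.00416667° lat → SW at lon -161.442°, lat -48.1°.
latitude -48.10000, longitude -161.44167.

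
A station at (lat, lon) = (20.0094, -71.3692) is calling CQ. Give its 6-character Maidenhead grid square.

FL40ha

Shift to the Maidenhead origin (180°W, 90°S): lon 108.6308, lat 110.0094.
Field (20°×10°, letters A–R): 108.6308/20 → 5 → F, 110.0094/10 → 11 → L; chars FL.
Square (2°×1°, digits 0–9): 8.6308/2 → 4, 0.0094/1 → 0; chars 40.
Subsquare (5′×2.5′, letters a–x): 0.6308/0.0833333 → 7 → h, 0.0094/0.0416667 → 0 → a; chars ha.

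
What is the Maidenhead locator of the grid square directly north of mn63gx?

Latitude subsquare x = 23; +1 → 24, wraps to 0 = a, carry into square.
Latitude square 3; +1 → 4.
The longitude characters are unchanged.

MN64ga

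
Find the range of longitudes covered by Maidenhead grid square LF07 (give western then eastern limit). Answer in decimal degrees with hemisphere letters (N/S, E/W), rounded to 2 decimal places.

40.00° E, 42.00° E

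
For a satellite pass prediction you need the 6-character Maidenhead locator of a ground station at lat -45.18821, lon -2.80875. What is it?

Add 180° to longitude and 90° to latitude: 177.1912, 44.8118.
Field: 177.1912/20 → 8 → I, 44.8118/10 → 4 → E; chars IE.
Square: 17.1912/2 → 8, 4.8118/1 → 4; chars 84.
Subsquare: 1.1912/0.0833333 → 14 → o, 0.8118/0.0416667 → 19 → t; chars ot.

IE84ot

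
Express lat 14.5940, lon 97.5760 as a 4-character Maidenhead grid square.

NK84

Shift to the Maidenhead origin (180°W, 90°S): lon 277.58, lat 104.59.
Field (20°×10°, letters A–R): 277.58/20 → 13 → N, 104.59/10 → 10 → K; chars NK.
Square (2°×1°, digits 0–9): 17.58/2 → 8, 4.59/1 → 4; chars 84.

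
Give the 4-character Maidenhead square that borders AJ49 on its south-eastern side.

Longitude square 4; +1 → 5.
Latitude square 9; −1 → 8.

AJ58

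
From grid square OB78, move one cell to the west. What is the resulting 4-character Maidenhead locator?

Longitude square 7; −1 → 6.
The latitude characters are unchanged.

OB68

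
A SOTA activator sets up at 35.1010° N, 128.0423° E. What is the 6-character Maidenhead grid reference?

PM45ac

Offset from 180°W / 90°S: lon 308.0423°, lat 125.1010°.
Field (20°×10°, letters A–R): lon ⌊308.0423/20⌋ = 15 → P; lat ⌊125.1010/10⌋ = 12 → M.
Square (2°×1°, digits 0–9): lon ⌊8.0423/2⌋ = 4; lat ⌊5.1010/1⌋ = 5.
Subsquare (5′×2.5′, letters a–x): lon ⌊0.0423/0.0833333⌋ = 0 → a; lat ⌊0.1010/0.0416667⌋ = 2 → c.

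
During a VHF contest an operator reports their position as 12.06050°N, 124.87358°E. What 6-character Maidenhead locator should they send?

PK22kb

Offset from 180°W / 90°S: lon 304.8736°, lat 102.0605°.
Field: 304.8736/20 → 15 → P, 102.0605/10 → 10 → K; chars PK.
Square: 4.8736/2 → 2, 2.0605/1 → 2; chars 22.
Subsquare: 0.8736/0.0833333 → 10 → k, 0.0605/0.0416667 → 1 → b; chars kb.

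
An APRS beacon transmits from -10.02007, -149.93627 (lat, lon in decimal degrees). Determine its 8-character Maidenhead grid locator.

BH59ax75

Offset from 180°W / 90°S: lon 30.06373°, lat 79.97993°.
Field: lon ⌊30.06373/20⌋ = 1 → B; lat ⌊79.97993/10⌋ = 7 → H.
Square: lon ⌊10.06373/2⌋ = 5; lat ⌊9.97993/1⌋ = 9.
Subsquare: lon ⌊0.06373/0.0833333⌋ = 0 → a; lat ⌊0.97993/0.0416667⌋ = 23 → x.
Extended square: lon ⌊0.06373/0.00833333⌋ = 7; lat ⌊0.02160/0.00416667⌋ = 5.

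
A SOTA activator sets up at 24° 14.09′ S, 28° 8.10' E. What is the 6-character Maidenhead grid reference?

KG45bs

Shift to the Maidenhead origin (180°W, 90°S): lon 208.1350, lat 65.7652.
Field: 208.1350/20 → 10 → K, 65.7652/10 → 6 → G; chars KG.
Square: 8.1350/2 → 4, 5.7652/1 → 5; chars 45.
Subsquare: 0.1350/0.0833333 → 1 → b, 0.7652/0.0416667 → 18 → s; chars bs.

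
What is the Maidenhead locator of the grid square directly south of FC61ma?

FC60mx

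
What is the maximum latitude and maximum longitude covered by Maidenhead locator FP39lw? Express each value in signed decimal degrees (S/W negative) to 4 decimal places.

69.9583, -73.0000

Field F=5, P=15: +5·20° lon, +15·10° lat → SW at lon -80°, lat 60°.
Square 3, 9: +3·2° lon, +9·1° lat → SW at lon -74°, lat 69°.
Subsquare l=11, w=22: +11·0.0833333° lon, +22·0.0416667° lat → SW at lon -73.0833°, lat 69.9167°.
Cell spans 0.0833333° lon × 0.0416667° lat. NE corner is SW corner plus one full cell.
latitude 69.9583, longitude -73.0000.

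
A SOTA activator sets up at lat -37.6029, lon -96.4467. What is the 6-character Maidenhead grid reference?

Shift to the Maidenhead origin (180°W, 90°S): lon 83.5533, lat 52.3971.
Field: 83.5533/20 → 4 → E, 52.3971/10 → 5 → F; chars EF.
Square: 3.5533/2 → 1, 2.3971/1 → 2; chars 12.
Subsquare: 1.5533/0.0833333 → 18 → s, 0.3971/0.0416667 → 9 → j; chars sj.

EF12sj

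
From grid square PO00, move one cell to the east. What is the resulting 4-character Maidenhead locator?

Longitude square 0; +1 → 1.
The latitude characters are unchanged.

PO10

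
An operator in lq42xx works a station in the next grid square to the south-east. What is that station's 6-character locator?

LQ52aw

Longitude subsquare x = 23; +1 → 24, wraps to 0 = a, carry into square.
Longitude square 4; +1 → 5.
Latitude subsquare x = 23; −1 → 22 = w.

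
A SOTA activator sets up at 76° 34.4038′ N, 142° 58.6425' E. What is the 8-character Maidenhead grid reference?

Offset from 180°W / 90°S: lon 322.97737°, lat 166.57340°.
Field (20°×10°, letters A–R): 322.97737/20 → 16 → Q, 166.57340/10 → 16 → Q; chars QQ.
Square (2°×1°, digits 0–9): 2.97737/2 → 1, 6.57340/1 → 6; chars 16.
Subsquare (5′×2.5′, letters a–x): 0.97737/0.0833333 → 11 → l, 0.57340/0.0416667 → 13 → n; chars ln.
Extended square (30″×15″, digits 0–9): 0.06071/0.00833333 → 7, 0.03173/0.00416667 → 7; chars 77.

QQ16ln77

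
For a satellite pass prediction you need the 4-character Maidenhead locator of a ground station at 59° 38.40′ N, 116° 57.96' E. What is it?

OO89

Offset from 180°W / 90°S: lon 296.97°, lat 149.64°.
Field: lon ⌊296.97/20⌋ = 14 → O; lat ⌊149.64/10⌋ = 14 → O.
Square: lon ⌊16.97/2⌋ = 8; lat ⌊9.64/1⌋ = 9.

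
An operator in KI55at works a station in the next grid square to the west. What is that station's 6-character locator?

Longitude subsquare a = 0; −1 → -1, wraps to 23 = x, carry into square.
Longitude square 5; −1 → 4.
The latitude characters are unchanged.

KI45xt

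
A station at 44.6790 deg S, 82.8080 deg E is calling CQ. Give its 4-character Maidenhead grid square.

NE15

Offset from 180°W / 90°S: lon 262.81°, lat 45.32°.
Field: lon ⌊262.81/20⌋ = 13 → N; lat ⌊45.32/10⌋ = 4 → E.
Square: lon ⌊2.81/2⌋ = 1; lat ⌊5.32/1⌋ = 5.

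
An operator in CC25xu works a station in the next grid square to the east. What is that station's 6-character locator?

CC35au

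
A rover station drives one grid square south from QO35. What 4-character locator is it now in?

QO34

Latitude square 5; −1 → 4.
The longitude characters are unchanged.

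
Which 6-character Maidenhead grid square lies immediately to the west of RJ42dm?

RJ42cm

Longitude subsquare d = 3; −1 → 2 = c.
The latitude characters are unchanged.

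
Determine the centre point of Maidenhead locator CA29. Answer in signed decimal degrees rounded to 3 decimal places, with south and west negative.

-80.500, -135.000

Field C=2, A=0: +2·20° lon, +0·10° lat → SW at lon -140°, lat -90°.
Square 2, 9: +2·2° lon, +9·1° lat → SW at lon -136°, lat -81°.
Cell spans 2° lon × 1° lat. Centre is SW corner plus half of each.
latitude -80.500, longitude -135.000.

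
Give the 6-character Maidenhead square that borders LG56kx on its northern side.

Latitude subsquare x = 23; +1 → 24, wraps to 0 = a, carry into square.
Latitude square 6; +1 → 7.
The longitude characters are unchanged.

LG57ka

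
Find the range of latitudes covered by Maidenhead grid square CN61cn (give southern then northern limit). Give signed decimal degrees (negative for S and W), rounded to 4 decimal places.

41.5417, 41.5833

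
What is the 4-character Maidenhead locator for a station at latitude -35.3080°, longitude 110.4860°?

Offset from 180°W / 90°S: lon 290.49°, lat 54.69°.
Field: 290.49/20 → 14 → O, 54.69/10 → 5 → F; chars OF.
Square: 10.49/2 → 5, 4.69/1 → 4; chars 54.

OF54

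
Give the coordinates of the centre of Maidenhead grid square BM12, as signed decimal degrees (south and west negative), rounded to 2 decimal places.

32.50, -157.00

Field B=1, M=12: +1·20° lon, +12·10° lat → SW at lon -160°, lat 30°.
Square 1, 2: +1·2° lon, +2·1° lat → SW at lon -158°, lat 32°.
Cell spans 2° lon × 1° lat. Centre is SW corner plus half of each.
latitude 32.50, longitude -157.00.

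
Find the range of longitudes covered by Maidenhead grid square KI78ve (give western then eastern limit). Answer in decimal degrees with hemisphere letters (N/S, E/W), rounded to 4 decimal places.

35.7500° E, 35.8333° E

Field K=10, I=8: +10·20° lon, +8·10° lat → SW at lon 20°, lat -10°.
Square 7, 8: +7·2° lon, +8·1° lat → SW at lon 34°, lat -2°.
Subsquare v=21, e=4: +21·0.0833333° lon, +4·0.0416667° lat → SW at lon 35.75°, lat -1.83333°.
Cell spans 0.0833333° lon × 0.0416667° lat.
west 35.7500° E, east 35.8333° E.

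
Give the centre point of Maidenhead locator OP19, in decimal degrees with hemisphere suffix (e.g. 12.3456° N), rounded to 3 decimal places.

Field O=14, P=15: +14·20° lon, +15·10° lat → SW at lon 100°, lat 60°.
Square 1, 9: +1·2° lon, +9·1° lat → SW at lon 102°, lat 69°.
Cell spans 2° lon × 1° lat. Centre is SW corner plus half of each.
latitude 69.500° N, longitude 103.000° E.

69.500° N, 103.000° E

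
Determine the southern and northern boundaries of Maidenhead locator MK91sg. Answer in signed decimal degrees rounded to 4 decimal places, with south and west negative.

Field M=12, K=10: +12·20° lon, +10·10° lat → SW at lon 60°, lat 10°.
Square 9, 1: +9·2° lon, +1·1° lat → SW at lon 78°, lat 11°.
Subsquare s=18, g=6: +18·0.0833333° lon, +6·0.0416667° lat → SW at lon 79.5°, lat 11.25°.
Cell spans 0.0833333° lon × 0.0416667° lat.
south 11.2500, north 11.2917.

11.2500, 11.2917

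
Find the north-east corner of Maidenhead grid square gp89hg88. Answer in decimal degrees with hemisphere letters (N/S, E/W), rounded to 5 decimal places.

Field G=6, P=15: +6·20° lon, +15·10° lat → SW at lon -60°, lat 60°.
Square 8, 9: +8·2° lon, +9·1° lat → SW at lon -44°, lat 69°.
Subsquare h=7, g=6: +7·0.0833333° lon, +6·0.0416667° lat → SW at lon -43.4167°, lat 69.25°.
Extended square 8, 8: +8·0.00833333° lon, +8·0.00416667° lat → SW at lon -43.35°, lat 69.2833°.
Cell spans 0.00833333° lon × 0.00416667° lat. NE corner is SW corner plus one full cell.
latitude 69.28750° N, longitude 43.34167° W.

69.28750° N, 43.34167° W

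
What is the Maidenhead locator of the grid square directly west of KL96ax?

KL86xx

Longitude subsquare a = 0; −1 → -1, wraps to 23 = x, carry into square.
Longitude square 9; −1 → 8.
The latitude characters are unchanged.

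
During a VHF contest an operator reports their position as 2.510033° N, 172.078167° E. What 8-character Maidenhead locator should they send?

RJ62am92

Offset from 180°W / 90°S: lon 352.07817°, lat 92.51003°.
Field: 352.07817/20 → 17 → R, 92.51003/10 → 9 → J; chars RJ.
Square: 12.07817/2 → 6, 2.51003/1 → 2; chars 62.
Subsquare: 0.07817/0.0833333 → 0 → a, 0.51003/0.0416667 → 12 → m; chars am.
Extended square: 0.07817/0.00833333 → 9, 0.01003/0.00416667 → 2; chars 92.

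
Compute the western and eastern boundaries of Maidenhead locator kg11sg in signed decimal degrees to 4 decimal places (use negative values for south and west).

Field K=10, G=6: +10·20° lon, +6·10° lat → SW at lon 20°, lat -30°.
Square 1, 1: +1·2° lon, +1·1° lat → SW at lon 22°, lat -29°.
Subsquare s=18, g=6: +18·0.0833333° lon, +6·0.0416667° lat → SW at lon 23.5°, lat -28.75°.
Cell spans 0.0833333° lon × 0.0416667° lat.
west 23.5000, east 23.5833.

23.5000, 23.5833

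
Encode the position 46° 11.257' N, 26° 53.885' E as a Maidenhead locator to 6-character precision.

KN36ke

Offset from 180°W / 90°S: lon 206.8981°, lat 136.1876°.
Field (20°×10°, letters A–R): lon ⌊206.8981/20⌋ = 10 → K; lat ⌊136.1876/10⌋ = 13 → N.
Square (2°×1°, digits 0–9): lon ⌊6.8981/2⌋ = 3; lat ⌊6.1876/1⌋ = 6.
Subsquare (5′×2.5′, letters a–x): lon ⌊0.8981/0.0833333⌋ = 10 → k; lat ⌊0.1876/0.0416667⌋ = 4 → e.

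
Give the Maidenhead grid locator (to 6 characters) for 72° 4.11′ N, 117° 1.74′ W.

DQ12lb

Add 180° to longitude and 90° to latitude: 62.9710, 162.0685.
Field: lon ⌊62.9710/20⌋ = 3 → D; lat ⌊162.0685/10⌋ = 16 → Q.
Square: lon ⌊2.9710/2⌋ = 1; lat ⌊2.0685/1⌋ = 2.
Subsquare: lon ⌊0.9710/0.0833333⌋ = 11 → l; lat ⌊0.0685/0.0416667⌋ = 1 → b.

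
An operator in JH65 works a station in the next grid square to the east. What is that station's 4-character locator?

Longitude square 6; +1 → 7.
The latitude characters are unchanged.

JH75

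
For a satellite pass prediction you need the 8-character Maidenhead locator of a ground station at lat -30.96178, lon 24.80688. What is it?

Add 180° to longitude and 90° to latitude: 204.80688, 59.03822.
Field: 204.80688/20 → 10 → K, 59.03822/10 → 5 → F; chars KF.
Square: 4.80688/2 → 2, 9.03822/1 → 9; chars 29.
Subsquare: 0.80688/0.0833333 → 9 → j, 0.03822/0.0416667 → 0 → a; chars ja.
Extended square: 0.05688/0.00833333 → 6, 0.03822/0.00416667 → 9; chars 69.

KF29ja69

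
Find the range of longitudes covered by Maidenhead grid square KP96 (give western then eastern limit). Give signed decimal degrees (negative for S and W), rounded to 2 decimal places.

Field K=10, P=15: +10·20° lon, +15·10° lat → SW at lon 20°, lat 60°.
Square 9, 6: +9·2° lon, +6·1° lat → SW at lon 38°, lat 66°.
Cell spans 2° lon × 1° lat.
west 38.00, east 40.00.

38.00, 40.00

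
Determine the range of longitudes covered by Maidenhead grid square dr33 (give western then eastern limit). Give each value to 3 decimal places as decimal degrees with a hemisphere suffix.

114.000° W, 112.000° W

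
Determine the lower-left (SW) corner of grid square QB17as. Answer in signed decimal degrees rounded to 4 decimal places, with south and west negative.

-72.2500, 142.0000

Field Q=16, B=1: +16·20° lon, +1·10° lat → SW at lon 140°, lat -80°.
Square 1, 7: +1·2° lon, +7·1° lat → SW at lon 142°, lat -73°.
Subsquare a=0, s=18: +0·0.0833333° lon, +18·0.0416667° lat → SW at lon 142°, lat -72.25°.
latitude -72.2500, longitude 142.0000.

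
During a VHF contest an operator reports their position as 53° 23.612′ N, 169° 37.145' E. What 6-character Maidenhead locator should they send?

RO43tj

Offset from 180°W / 90°S: lon 349.6191°, lat 143.3935°.
Field (20°×10°, letters A–R): lon ⌊349.6191/20⌋ = 17 → R; lat ⌊143.3935/10⌋ = 14 → O.
Square (2°×1°, digits 0–9): lon ⌊9.6191/2⌋ = 4; lat ⌊3.3935/1⌋ = 3.
Subsquare (5′×2.5′, letters a–x): lon ⌊1.6191/0.0833333⌋ = 19 → t; lat ⌊0.3935/0.0416667⌋ = 9 → j.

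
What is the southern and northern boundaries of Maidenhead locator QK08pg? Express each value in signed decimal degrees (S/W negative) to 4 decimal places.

18.2500, 18.2917

Field Q=16, K=10: +16·20° lon, +10·10° lat → SW at lon 140°, lat 10°.
Square 0, 8: +0·2° lon, +8·1° lat → SW at lon 140°, lat 18°.
Subsquare p=15, g=6: +15·0.0833333° lon, +6·0.0416667° lat → SW at lon 141.25°, lat 18.25°.
Cell spans 0.0833333° lon × 0.0416667° lat.
south 18.2500, north 18.2917.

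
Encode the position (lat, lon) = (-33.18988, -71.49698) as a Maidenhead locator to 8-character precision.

FF46gt04

Add 180° to longitude and 90° to latitude: 108.50302, 56.81012.
Field (20°×10°, letters A–R): lon ⌊108.50302/20⌋ = 5 → F; lat ⌊56.81012/10⌋ = 5 → F.
Square (2°×1°, digits 0–9): lon ⌊8.50302/2⌋ = 4; lat ⌊6.81012/1⌋ = 6.
Subsquare (5′×2.5′, letters a–x): lon ⌊0.50302/0.0833333⌋ = 6 → g; lat ⌊0.81012/0.0416667⌋ = 19 → t.
Extended square (30″×15″, digits 0–9): lon ⌊0.00302/0.00833333⌋ = 0; lat ⌊0.01845/0.00416667⌋ = 4.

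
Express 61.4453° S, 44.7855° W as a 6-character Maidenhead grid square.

Shift to the Maidenhead origin (180°W, 90°S): lon 135.2145, lat 28.5547.
Field: 135.2145/20 → 6 → G, 28.5547/10 → 2 → C; chars GC.
Square: 15.2145/2 → 7, 8.5547/1 → 8; chars 78.
Subsquare: 1.2145/0.0833333 → 14 → o, 0.5547/0.0416667 → 13 → n; chars on.

GC78on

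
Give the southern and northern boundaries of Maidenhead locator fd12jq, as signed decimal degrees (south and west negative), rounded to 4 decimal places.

-57.3333, -57.2917

Field F=5, D=3: +5·20° lon, +3·10° lat → SW at lon -80°, lat -60°.
Square 1, 2: +1·2° lon, +2·1° lat → SW at lon -78°, lat -58°.
Subsquare j=9, q=16: +9·0.0833333° lon, +16·0.0416667° lat → SW at lon -77.25°, lat -57.3333°.
Cell spans 0.0833333° lon × 0.0416667° lat.
south -57.3333, north -57.2917.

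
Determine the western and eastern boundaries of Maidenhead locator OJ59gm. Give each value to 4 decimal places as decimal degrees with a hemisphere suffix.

110.5000° E, 110.5833° E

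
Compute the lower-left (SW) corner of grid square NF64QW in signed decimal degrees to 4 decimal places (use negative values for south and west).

Field N=13, F=5: +13·20° lon, +5·10° lat → SW at lon 80°, lat -40°.
Square 6, 4: +6·2° lon, +4·1° lat → SW at lon 92°, lat -36°.
Subsquare q=16, w=22: +16·0.0833333° lon, +22·0.0416667° lat → SW at lon 93.3333°, lat -35.0833°.
latitude -35.0833, longitude 93.3333.

-35.0833, 93.3333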